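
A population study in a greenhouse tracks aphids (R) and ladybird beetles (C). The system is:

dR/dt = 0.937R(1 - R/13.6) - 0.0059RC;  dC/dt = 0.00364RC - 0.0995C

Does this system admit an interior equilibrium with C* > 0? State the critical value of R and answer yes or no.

The predator equation gives dC/dt > 0 only when R > 0.0995/0.00364 = 27.3.
Without the predator, R → K = 13.6. Since 13.6 < 27.3, the predator cannot invade.

Threshold R = 27.3; K < 27.3, so no, the predator goes extinct.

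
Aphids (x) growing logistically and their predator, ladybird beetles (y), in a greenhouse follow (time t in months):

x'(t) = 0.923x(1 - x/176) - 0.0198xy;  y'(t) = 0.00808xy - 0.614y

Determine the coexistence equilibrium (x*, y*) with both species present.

x* ≈ 76, y* ≈ 26.5

From dy/dt = 0 with y > 0: 0.00808x* = 0.614, so x* = 76.
Substitute into dx/dt = 0: 0.923(1 - 76/176) = 0.0198y*.
The bracket is 0.568, giving y* = 0.524/0.0198 = 26.5.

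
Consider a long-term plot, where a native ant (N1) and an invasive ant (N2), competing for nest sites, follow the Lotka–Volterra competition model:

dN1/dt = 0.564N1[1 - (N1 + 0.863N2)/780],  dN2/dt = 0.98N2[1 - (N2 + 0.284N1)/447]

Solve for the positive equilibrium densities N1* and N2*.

Setting both brackets to zero gives the nullclines N1 + 0.863N2 = 780 and 0.284N1 + N2 = 447.
Substituting N2 = 447 - 0.284N1 into the first: N1(1 - 0.863·0.284) = 780 - 0.863·447.
So N1* = 394/0.755 = 522, and then N2* = 447 - 0.284·522 = 299.

N1* ≈ 522, N2* ≈ 299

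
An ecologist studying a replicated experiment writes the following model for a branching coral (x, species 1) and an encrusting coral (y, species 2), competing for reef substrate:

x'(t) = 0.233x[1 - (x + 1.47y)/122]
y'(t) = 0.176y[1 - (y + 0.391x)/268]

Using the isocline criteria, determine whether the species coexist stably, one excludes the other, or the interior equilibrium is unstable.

Compare the nullcline intercepts: K1/α12 = 122/1.47 = 83 < K2 = 268; K2/α21 = 268/0.391 = 685 > K1 = 122.
Since the inequalities point opposite ways, species 2 can invade but species 1 cannot.

species 2 excludes species 1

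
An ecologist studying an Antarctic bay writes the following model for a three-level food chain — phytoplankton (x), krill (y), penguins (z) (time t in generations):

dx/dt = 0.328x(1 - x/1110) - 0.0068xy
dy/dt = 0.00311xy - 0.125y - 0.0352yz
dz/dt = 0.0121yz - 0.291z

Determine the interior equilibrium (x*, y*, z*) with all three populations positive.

From dz/dt = 0: 0.0121y* = 0.291, so y* = 24.
From dx/dt = 0: 0.328(1 - x*/1110) = 0.0068·24, giving x* = 1110·(1 - 0.499) = 557.
From dy/dt = 0: 0.00311·557 - 0.125 = 0.0352z*, so z* = 1.61/0.0352 = 45.6.

x* ≈ 557, y* ≈ 24, z* ≈ 45.6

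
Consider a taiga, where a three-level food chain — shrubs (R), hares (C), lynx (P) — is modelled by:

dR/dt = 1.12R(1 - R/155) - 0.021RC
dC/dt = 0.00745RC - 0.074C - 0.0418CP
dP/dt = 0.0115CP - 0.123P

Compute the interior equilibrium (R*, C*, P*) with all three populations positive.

From dP/dt = 0: 0.0115C* = 0.123, so C* = 10.7.
From dR/dt = 0: 1.12(1 - R*/155) = 0.021·10.7, giving R* = 155·(1 - 0.201) = 124.
From dC/dt = 0: 0.00745·124 - 0.074 = 0.0418P*, so P* = 0.849/0.0418 = 20.3.

R* ≈ 124, C* ≈ 10.7, P* ≈ 20.3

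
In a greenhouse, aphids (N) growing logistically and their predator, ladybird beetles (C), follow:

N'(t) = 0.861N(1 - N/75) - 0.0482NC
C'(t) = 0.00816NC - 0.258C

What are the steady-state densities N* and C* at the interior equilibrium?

From dC/dt = 0 with C > 0: 0.00816N* = 0.258, so N* = 31.6.
Substitute into dN/dt = 0: 0.861(1 - 31.6/75) = 0.0482C*.
The bracket is 0.578, giving C* = 0.498/0.0482 = 10.3.

N* ≈ 31.6, C* ≈ 10.3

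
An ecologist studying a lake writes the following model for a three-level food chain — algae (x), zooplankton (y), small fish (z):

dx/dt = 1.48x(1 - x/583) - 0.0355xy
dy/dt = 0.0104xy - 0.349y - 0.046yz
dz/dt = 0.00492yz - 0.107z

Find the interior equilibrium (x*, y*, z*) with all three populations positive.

x* ≈ 279, y* ≈ 21.7, z* ≈ 55.5

From dz/dt = 0: 0.00492y* = 0.107, so y* = 21.7.
From dx/dt = 0: 1.48(1 - x*/583) = 0.0355·21.7, giving x* = 583·(1 - 0.522) = 279.
From dy/dt = 0: 0.0104·279 - 0.349 = 0.046z*, so z* = 2.55/0.046 = 55.5.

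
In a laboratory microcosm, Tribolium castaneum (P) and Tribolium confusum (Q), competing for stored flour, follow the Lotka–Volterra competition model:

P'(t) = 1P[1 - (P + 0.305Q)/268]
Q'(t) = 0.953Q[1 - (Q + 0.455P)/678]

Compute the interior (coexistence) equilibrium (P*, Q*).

Setting both brackets to zero gives the nullclines P + 0.305Q = 268 and 0.455P + Q = 678.
Substituting Q = 678 - 0.455P into the first: P(1 - 0.305·0.455) = 268 - 0.305·678.
So P* = 61.2/0.861 = 71.1, and then Q* = 678 - 0.455·71.1 = 646.

P* ≈ 71.1, Q* ≈ 646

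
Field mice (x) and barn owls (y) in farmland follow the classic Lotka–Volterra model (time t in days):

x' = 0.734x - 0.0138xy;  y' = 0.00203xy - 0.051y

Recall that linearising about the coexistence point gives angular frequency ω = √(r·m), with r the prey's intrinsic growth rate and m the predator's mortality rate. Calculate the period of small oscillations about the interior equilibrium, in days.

T ≈ 32.5 days

Here r = 0.734 and m = 0.051, so r·m = 0.0374.
ω = √0.0374 = 0.193 per day, hence T = 2π/ω ≈ 32.5 days.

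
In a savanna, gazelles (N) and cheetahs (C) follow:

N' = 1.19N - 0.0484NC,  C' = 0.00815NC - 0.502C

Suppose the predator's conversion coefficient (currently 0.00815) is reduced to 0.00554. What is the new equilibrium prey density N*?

At the interior fixed point, setting dC/dt = 0 with C > 0 fixes N* = (predator death rate)/(NC coefficient) — independent of the other coefficients.
With the change, N* = 0.502/0.00554 = 90.6; it rises from 61.6.

N* ≈ 90.6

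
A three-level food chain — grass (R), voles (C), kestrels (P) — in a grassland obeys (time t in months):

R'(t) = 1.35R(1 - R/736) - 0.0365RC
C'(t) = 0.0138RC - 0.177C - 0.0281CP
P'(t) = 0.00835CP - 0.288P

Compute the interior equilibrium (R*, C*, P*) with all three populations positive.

R* ≈ 49.7, C* ≈ 34.5, P* ≈ 18.1

From dP/dt = 0: 0.00835C* = 0.288, so C* = 34.5.
From dR/dt = 0: 1.35(1 - R*/736) = 0.0365·34.5, giving R* = 736·(1 - 0.933) = 49.7.
From dC/dt = 0: 0.0138·49.7 - 0.177 = 0.0281P*, so P* = 0.508/0.0281 = 18.1.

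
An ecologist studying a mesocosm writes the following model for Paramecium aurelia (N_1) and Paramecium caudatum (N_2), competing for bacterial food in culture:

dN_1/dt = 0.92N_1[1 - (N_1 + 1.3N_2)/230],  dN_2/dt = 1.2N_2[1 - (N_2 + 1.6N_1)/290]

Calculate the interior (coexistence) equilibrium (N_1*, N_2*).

N_1* ≈ 136, N_2* ≈ 72.2

Setting both brackets to zero gives the nullclines N_1 + 1.3N_2 = 230 and 1.6N_1 + N_2 = 290.
Substituting N_2 = 290 - 1.6N_1 into the first: N_1(1 - 1.3·1.6) = 230 - 1.3·290.
So N_1* = -147/-1.08 = 136, and then N_2* = 290 - 1.6·136 = 72.2.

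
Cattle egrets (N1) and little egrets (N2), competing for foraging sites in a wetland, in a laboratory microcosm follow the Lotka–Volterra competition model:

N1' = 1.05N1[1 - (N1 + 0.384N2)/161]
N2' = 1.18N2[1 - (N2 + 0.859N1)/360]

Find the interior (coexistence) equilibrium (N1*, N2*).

Setting both brackets to zero gives the nullclines N1 + 0.384N2 = 161 and 0.859N1 + N2 = 360.
Substituting N2 = 360 - 0.859N1 into the first: N1(1 - 0.384·0.859) = 161 - 0.384·360.
So N1* = 22.8/0.67 = 34, and then N2* = 360 - 0.859·34 = 331.

N1* ≈ 34, N2* ≈ 331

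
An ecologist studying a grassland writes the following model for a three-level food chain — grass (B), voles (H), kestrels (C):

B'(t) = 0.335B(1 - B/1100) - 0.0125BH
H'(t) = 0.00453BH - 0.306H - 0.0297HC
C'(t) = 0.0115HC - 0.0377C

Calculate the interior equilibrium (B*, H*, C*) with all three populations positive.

B* ≈ 965, H* ≈ 3.28, C* ≈ 137

From dC/dt = 0: 0.0115H* = 0.0377, so H* = 3.28.
From dB/dt = 0: 0.335(1 - B*/1100) = 0.0125·3.28, giving B* = 1100·(1 - 0.122) = 965.
From dH/dt = 0: 0.00453·965 - 0.306 = 0.0297C*, so C* = 4.07/0.0297 = 137.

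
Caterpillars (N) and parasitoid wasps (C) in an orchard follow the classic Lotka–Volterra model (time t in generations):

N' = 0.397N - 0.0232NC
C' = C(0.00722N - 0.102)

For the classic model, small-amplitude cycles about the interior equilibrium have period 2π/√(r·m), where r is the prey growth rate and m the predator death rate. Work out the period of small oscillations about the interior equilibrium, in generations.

T ≈ 31.2 generations

Here r = 0.397 and m = 0.102, so r·m = 0.0405.
ω = √0.0405 = 0.201 per generation, hence T = 2π/ω ≈ 31.2 generations.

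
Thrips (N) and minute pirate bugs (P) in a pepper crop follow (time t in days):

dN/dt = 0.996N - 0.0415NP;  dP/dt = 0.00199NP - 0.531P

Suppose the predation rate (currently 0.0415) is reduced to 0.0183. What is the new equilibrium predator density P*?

At the interior fixed point, setting dN/dt = 0 with N > 0 fixes P* = (prey growth rate)/(NP coefficient) — independent of the other coefficients.
With the change, P* = 0.996/0.0183 = 54.4; it rises from 24.

P* ≈ 54.4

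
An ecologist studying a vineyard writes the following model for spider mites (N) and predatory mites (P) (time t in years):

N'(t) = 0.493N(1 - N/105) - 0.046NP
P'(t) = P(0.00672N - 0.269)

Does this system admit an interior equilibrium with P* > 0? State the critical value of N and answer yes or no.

The predator equation gives dP/dt > 0 only when N > 0.269/0.00672 = 40.
Without the predator, N → K = 105. Since 105 > 40, the predator can invade and persist.

Threshold N = 40; K > 40, so yes, the predator persists.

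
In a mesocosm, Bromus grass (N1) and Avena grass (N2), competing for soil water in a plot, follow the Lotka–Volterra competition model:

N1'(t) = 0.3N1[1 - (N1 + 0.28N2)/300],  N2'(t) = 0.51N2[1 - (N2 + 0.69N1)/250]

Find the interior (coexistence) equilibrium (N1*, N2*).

N1* ≈ 285, N2* ≈ 53.3

Setting both brackets to zero gives the nullclines N1 + 0.28N2 = 300 and 0.69N1 + N2 = 250.
Substituting N2 = 250 - 0.69N1 into the first: N1(1 - 0.28·0.69) = 300 - 0.28·250.
So N1* = 230/0.807 = 285, and then N2* = 250 - 0.69·285 = 53.3.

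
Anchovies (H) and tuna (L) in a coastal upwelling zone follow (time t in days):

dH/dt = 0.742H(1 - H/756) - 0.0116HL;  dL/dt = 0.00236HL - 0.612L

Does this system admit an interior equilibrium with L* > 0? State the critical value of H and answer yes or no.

The predator equation gives dL/dt > 0 only when H > 0.612/0.00236 = 259.
Without the predator, H → K = 756. Since 756 > 259, the predator can invade and persist.

Threshold H = 259; K > 259, so yes, the predator persists.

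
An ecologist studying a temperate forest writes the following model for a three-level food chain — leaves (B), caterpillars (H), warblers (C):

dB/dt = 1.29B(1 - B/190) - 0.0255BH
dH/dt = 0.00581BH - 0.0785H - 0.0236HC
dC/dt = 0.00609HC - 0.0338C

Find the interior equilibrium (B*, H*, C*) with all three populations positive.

B* ≈ 169, H* ≈ 5.55, C* ≈ 38.3

From dC/dt = 0: 0.00609H* = 0.0338, so H* = 5.55.
From dB/dt = 0: 1.29(1 - B*/190) = 0.0255·5.55, giving B* = 190·(1 - 0.11) = 169.
From dH/dt = 0: 0.00581·169 - 0.0785 = 0.0236C*, so C* = 0.904/0.0236 = 38.3.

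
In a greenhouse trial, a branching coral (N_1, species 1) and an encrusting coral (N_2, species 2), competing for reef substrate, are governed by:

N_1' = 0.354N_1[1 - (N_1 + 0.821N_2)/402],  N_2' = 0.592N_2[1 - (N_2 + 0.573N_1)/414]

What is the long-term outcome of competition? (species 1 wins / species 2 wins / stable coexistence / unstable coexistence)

stable coexistence

Compare the nullcline intercepts: K1/α12 = 402/0.821 = 490 > K2 = 414; K2/α21 = 414/0.573 = 723 > K1 = 402.
Since both inequalities hold, each species can invade when rare, so the interior equilibrium is stable.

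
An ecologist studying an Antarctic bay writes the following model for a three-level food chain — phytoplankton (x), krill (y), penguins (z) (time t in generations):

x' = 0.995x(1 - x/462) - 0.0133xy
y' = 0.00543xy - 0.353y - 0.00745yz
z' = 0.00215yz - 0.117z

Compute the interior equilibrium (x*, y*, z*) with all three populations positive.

x* ≈ 126, y* ≈ 54.4, z* ≈ 44.4

From dz/dt = 0: 0.00215y* = 0.117, so y* = 54.4.
From dx/dt = 0: 0.995(1 - x*/462) = 0.0133·54.4, giving x* = 462·(1 - 0.727) = 126.
From dy/dt = 0: 0.00543·126 - 0.353 = 0.00745z*, so z* = 0.331/0.00745 = 44.4.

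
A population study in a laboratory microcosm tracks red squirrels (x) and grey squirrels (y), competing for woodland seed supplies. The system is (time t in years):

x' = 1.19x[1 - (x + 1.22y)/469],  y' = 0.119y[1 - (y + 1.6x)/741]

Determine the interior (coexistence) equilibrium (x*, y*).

x* ≈ 457, y* ≈ 9.87

Setting both brackets to zero gives the nullclines x + 1.22y = 469 and 1.6x + y = 741.
Substituting y = 741 - 1.6x into the first: x(1 - 1.22·1.6) = 469 - 1.22·741.
So x* = -435/-0.952 = 457, and then y* = 741 - 1.6·457 = 9.87.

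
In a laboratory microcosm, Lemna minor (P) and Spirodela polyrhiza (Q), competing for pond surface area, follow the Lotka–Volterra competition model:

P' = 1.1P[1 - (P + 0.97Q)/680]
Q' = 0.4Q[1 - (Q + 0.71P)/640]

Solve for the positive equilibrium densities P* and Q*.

P* ≈ 190, Q* ≈ 505

Setting both brackets to zero gives the nullclines P + 0.97Q = 680 and 0.71P + Q = 640.
Substituting Q = 640 - 0.71P into the first: P(1 - 0.97·0.71) = 680 - 0.97·640.
So P* = 59.2/0.311 = 190, and then Q* = 640 - 0.71·190 = 505.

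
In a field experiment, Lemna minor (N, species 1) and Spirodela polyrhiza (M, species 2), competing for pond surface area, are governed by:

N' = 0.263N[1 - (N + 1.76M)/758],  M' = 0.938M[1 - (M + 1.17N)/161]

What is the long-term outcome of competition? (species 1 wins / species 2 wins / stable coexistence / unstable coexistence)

Compare the nullcline intercepts: K1/α12 = 758/1.76 = 431 > K2 = 161; K2/α21 = 161/1.17 = 138 < K1 = 758.
Since the inequalities point opposite ways, species 1 can invade but species 2 cannot.

species 1 excludes species 2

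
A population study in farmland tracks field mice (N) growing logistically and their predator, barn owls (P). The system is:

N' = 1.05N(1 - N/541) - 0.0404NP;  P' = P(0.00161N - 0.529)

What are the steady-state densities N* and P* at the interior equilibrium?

N* ≈ 329, P* ≈ 10.2

From dP/dt = 0 with P > 0: 0.00161N* = 0.529, so N* = 329.
Substitute into dN/dt = 0: 1.05(1 - 329/541) = 0.0404P*.
The bracket is 0.393, giving P* = 0.412/0.0404 = 10.2.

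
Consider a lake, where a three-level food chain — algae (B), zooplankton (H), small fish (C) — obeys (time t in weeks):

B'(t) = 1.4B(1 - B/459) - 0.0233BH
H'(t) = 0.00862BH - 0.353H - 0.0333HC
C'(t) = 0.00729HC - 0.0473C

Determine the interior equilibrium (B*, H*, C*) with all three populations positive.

From dC/dt = 0: 0.00729H* = 0.0473, so H* = 6.49.
From dB/dt = 0: 1.4(1 - B*/459) = 0.0233·6.49, giving B* = 459·(1 - 0.108) = 409.
From dH/dt = 0: 0.00862·409 - 0.353 = 0.0333C*, so C* = 3.18/0.0333 = 95.4.

B* ≈ 409, H* ≈ 6.49, C* ≈ 95.4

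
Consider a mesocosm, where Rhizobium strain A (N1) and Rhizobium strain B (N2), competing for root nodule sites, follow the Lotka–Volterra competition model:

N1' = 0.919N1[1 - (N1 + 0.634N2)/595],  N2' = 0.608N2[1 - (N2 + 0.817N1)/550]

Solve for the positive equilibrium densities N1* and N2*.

Setting both brackets to zero gives the nullclines N1 + 0.634N2 = 595 and 0.817N1 + N2 = 550.
Substituting N2 = 550 - 0.817N1 into the first: N1(1 - 0.634·0.817) = 595 - 0.634·550.
So N1* = 246/0.482 = 511, and then N2* = 550 - 0.817·511 = 133.

N1* ≈ 511, N2* ≈ 133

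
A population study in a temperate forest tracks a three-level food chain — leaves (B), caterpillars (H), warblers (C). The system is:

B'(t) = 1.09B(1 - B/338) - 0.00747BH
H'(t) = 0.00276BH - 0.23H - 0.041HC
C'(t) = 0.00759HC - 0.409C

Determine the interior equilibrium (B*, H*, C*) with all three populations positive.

From dC/dt = 0: 0.00759H* = 0.409, so H* = 53.9.
From dB/dt = 0: 1.09(1 - B*/338) = 0.00747·53.9, giving B* = 338·(1 - 0.369) = 213.
From dH/dt = 0: 0.00276·213 - 0.23 = 0.041C*, so C* = 0.358/0.041 = 8.74.

B* ≈ 213, H* ≈ 53.9, C* ≈ 8.74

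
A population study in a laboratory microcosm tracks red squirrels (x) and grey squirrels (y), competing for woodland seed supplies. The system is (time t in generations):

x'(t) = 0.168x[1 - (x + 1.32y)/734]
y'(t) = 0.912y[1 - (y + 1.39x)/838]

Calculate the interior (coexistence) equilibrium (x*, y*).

Setting both brackets to zero gives the nullclines x + 1.32y = 734 and 1.39x + y = 838.
Substituting y = 838 - 1.39x into the first: x(1 - 1.32·1.39) = 734 - 1.32·838.
So x* = -372/-0.835 = 446, and then y* = 838 - 1.39·446 = 218.

x* ≈ 446, y* ≈ 218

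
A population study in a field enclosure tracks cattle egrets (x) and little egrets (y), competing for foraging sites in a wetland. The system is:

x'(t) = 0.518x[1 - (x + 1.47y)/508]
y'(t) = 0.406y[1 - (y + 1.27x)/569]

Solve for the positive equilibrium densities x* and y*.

x* ≈ 379, y* ≈ 87.9

Setting both brackets to zero gives the nullclines x + 1.47y = 508 and 1.27x + y = 569.
Substituting y = 569 - 1.27x into the first: x(1 - 1.47·1.27) = 508 - 1.47·569.
So x* = -328/-0.867 = 379, and then y* = 569 - 1.27·379 = 87.9.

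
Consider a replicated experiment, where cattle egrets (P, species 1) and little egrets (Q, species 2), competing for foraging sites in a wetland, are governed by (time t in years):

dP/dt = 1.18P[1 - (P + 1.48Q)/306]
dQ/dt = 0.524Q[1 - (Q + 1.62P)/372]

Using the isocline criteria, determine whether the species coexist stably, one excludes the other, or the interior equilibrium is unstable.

unstable coexistence (outcome depends on initial conditions)

Compare the nullcline intercepts: K1/α12 = 306/1.48 = 207 < K2 = 372; K2/α21 = 372/1.62 = 230 < K1 = 306.
Since both are reversed, neither can invade when rare; the interior point is a saddle.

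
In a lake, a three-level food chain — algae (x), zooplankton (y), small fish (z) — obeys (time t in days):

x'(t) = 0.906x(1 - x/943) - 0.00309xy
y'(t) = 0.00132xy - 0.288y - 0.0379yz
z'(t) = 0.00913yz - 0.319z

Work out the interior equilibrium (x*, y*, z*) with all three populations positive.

From dz/dt = 0: 0.00913y* = 0.319, so y* = 34.9.
From dx/dt = 0: 0.906(1 - x*/943) = 0.00309·34.9, giving x* = 943·(1 - 0.119) = 831.
From dy/dt = 0: 0.00132·831 - 0.288 = 0.0379z*, so z* = 0.808/0.0379 = 21.3.

x* ≈ 831, y* ≈ 34.9, z* ≈ 21.3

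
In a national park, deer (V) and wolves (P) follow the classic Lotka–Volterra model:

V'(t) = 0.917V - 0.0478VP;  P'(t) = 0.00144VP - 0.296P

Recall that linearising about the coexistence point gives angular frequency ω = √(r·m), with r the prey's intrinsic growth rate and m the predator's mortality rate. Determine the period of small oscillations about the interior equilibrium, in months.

Here r = 0.917 and m = 0.296, so r·m = 0.271.
ω = √0.271 = 0.521 per month, hence T = 2π/ω ≈ 12.1 months.

T ≈ 12.1 months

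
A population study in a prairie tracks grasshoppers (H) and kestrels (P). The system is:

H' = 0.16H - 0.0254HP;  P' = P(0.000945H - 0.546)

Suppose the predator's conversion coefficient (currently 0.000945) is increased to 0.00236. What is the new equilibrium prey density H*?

H* ≈ 231

At the interior fixed point, setting dP/dt = 0 with P > 0 fixes H* = (predator death rate)/(HP coefficient) — independent of the other coefficients.
With the change, H* = 0.546/0.00236 = 231; it falls from 578.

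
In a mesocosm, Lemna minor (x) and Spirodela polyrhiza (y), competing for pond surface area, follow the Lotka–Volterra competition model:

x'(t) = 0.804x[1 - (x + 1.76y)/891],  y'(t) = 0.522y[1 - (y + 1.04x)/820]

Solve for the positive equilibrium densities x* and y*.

x* ≈ 665, y* ≈ 128

Setting both brackets to zero gives the nullclines x + 1.76y = 891 and 1.04x + y = 820.
Substituting y = 820 - 1.04x into the first: x(1 - 1.76·1.04) = 891 - 1.76·820.
So x* = -552/-0.83 = 665, and then y* = 820 - 1.04·665 = 128.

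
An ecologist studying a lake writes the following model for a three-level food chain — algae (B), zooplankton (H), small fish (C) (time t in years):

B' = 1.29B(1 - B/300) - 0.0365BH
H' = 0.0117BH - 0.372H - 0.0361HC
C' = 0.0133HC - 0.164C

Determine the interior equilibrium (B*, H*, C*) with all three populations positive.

B* ≈ 195, H* ≈ 12.3, C* ≈ 53

From dC/dt = 0: 0.0133H* = 0.164, so H* = 12.3.
From dB/dt = 0: 1.29(1 - B*/300) = 0.0365·12.3, giving B* = 300·(1 - 0.349) = 195.
From dH/dt = 0: 0.0117·195 - 0.372 = 0.0361C*, so C* = 1.91/0.0361 = 53.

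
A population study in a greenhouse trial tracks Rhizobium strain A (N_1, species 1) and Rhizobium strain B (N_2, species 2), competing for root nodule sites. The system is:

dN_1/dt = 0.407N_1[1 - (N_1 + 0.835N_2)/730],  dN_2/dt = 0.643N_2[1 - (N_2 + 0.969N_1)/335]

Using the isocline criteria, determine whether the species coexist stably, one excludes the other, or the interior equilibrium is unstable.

Compare the nullcline intercepts: K1/α12 = 730/0.835 = 874 > K2 = 335; K2/α21 = 335/0.969 = 346 < K1 = 730.
Since the inequalities point opposite ways, species 1 can invade but species 2 cannot.

species 1 excludes species 2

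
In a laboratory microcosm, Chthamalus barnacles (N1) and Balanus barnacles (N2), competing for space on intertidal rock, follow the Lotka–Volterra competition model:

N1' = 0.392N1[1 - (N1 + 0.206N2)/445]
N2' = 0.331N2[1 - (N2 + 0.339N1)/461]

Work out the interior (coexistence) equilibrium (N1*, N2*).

N1* ≈ 376, N2* ≈ 333

Setting both brackets to zero gives the nullclines N1 + 0.206N2 = 445 and 0.339N1 + N2 = 461.
Substituting N2 = 461 - 0.339N1 into the first: N1(1 - 0.206·0.339) = 445 - 0.206·461.
So N1* = 350/0.93 = 376, and then N2* = 461 - 0.339·376 = 333.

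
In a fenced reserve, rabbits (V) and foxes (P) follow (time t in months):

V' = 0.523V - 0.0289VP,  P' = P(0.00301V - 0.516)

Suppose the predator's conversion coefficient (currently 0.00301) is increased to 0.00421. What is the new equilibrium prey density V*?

V* ≈ 123

At the interior fixed point, setting dP/dt = 0 with P > 0 fixes V* = (predator death rate)/(VP coefficient) — independent of the other coefficients.
With the change, V* = 0.516/0.00421 = 123; it falls from 171.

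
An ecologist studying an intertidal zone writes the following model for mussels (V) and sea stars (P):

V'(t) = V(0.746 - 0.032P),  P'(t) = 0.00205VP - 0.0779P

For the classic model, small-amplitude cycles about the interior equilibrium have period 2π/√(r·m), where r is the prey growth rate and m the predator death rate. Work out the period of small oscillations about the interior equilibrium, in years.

T ≈ 26.1 years

Here r = 0.746 and m = 0.0779, so r·m = 0.0581.
ω = √0.0581 = 0.241 per year, hence T = 2π/ω ≈ 26.1 years.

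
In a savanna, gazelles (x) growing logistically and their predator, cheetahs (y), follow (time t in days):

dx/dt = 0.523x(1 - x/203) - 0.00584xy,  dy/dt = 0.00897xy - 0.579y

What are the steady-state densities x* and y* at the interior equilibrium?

From dy/dt = 0 with y > 0: 0.00897x* = 0.579, so x* = 64.5.
Substitute into dx/dt = 0: 0.523(1 - 64.5/203) = 0.00584y*.
The bracket is 0.682, giving y* = 0.357/0.00584 = 61.1.

x* ≈ 64.5, y* ≈ 61.1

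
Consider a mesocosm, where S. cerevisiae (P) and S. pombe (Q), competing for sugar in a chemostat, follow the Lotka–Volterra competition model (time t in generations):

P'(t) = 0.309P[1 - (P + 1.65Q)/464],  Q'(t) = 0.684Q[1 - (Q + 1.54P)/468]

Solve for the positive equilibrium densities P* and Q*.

Setting both brackets to zero gives the nullclines P + 1.65Q = 464 and 1.54P + Q = 468.
Substituting Q = 468 - 1.54P into the first: P(1 - 1.65·1.54) = 464 - 1.65·468.
So P* = -308/-1.54 = 200, and then Q* = 468 - 1.54·200 = 160.

P* ≈ 200, Q* ≈ 160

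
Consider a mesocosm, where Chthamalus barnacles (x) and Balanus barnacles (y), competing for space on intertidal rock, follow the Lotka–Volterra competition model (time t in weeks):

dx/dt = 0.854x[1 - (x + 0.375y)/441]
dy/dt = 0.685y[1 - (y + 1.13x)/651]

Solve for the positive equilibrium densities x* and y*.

Setting both brackets to zero gives the nullclines x + 0.375y = 441 and 1.13x + y = 651.
Substituting y = 651 - 1.13x into the first: x(1 - 0.375·1.13) = 441 - 0.375·651.
So x* = 197/0.576 = 342, and then y* = 651 - 1.13·342 = 265.

x* ≈ 342, y* ≈ 265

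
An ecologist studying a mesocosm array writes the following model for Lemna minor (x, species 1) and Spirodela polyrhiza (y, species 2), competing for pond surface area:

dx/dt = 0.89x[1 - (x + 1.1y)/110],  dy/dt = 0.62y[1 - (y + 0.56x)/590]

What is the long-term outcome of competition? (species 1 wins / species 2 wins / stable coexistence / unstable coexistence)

species 2 excludes species 1

Compare the nullcline intercepts: K1/α12 = 110/1.1 = 100 < K2 = 590; K2/α21 = 590/0.56 = 1050 > K1 = 110.
Since the inequalities point opposite ways, species 2 can invade but species 1 cannot.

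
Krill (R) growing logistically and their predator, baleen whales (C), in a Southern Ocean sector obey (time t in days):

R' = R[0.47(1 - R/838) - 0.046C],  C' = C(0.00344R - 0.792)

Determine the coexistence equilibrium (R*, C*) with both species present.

From dC/dt = 0 with C > 0: 0.00344R* = 0.792, so R* = 230.
Substitute into dR/dt = 0: 0.47(1 - 230/838) = 0.046C*.
The bracket is 0.725, giving C* = 0.341/0.046 = 7.41.

R* ≈ 230, C* ≈ 7.41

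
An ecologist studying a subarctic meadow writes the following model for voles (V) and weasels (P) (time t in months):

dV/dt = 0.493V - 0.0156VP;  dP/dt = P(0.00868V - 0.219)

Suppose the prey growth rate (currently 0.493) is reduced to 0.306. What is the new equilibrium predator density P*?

P* ≈ 19.6

At the interior fixed point, setting dV/dt = 0 with V > 0 fixes P* = (prey growth rate)/(VP coefficient) — independent of the other coefficients.
With the change, P* = 0.306/0.0156 = 19.6; it falls from 31.6.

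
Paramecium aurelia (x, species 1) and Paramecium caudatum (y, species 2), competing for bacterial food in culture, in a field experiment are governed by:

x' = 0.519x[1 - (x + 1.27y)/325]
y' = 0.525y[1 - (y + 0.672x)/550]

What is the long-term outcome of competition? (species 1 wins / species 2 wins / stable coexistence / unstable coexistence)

Compare the nullcline intercepts: K1/α12 = 325/1.27 = 256 < K2 = 550; K2/α21 = 550/0.672 = 818 > K1 = 325.
Since the inequalities point opposite ways, species 2 can invade but species 1 cannot.

species 2 excludes species 1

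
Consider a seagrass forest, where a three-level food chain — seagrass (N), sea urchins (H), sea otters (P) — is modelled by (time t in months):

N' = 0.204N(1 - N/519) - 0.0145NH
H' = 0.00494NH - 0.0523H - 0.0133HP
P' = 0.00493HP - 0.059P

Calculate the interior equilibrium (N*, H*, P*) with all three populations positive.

From dP/dt = 0: 0.00493H* = 0.059, so H* = 12.
From dN/dt = 0: 0.204(1 - N*/519) = 0.0145·12, giving N* = 519·(1 - 0.851) = 77.5.
From dH/dt = 0: 0.00494·77.5 - 0.0523 = 0.0133P*, so P* = 0.331/0.0133 = 24.9.

N* ≈ 77.5, H* ≈ 12, P* ≈ 24.9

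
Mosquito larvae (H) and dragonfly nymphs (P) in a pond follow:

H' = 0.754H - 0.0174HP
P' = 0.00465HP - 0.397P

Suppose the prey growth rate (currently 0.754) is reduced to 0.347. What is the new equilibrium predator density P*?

P* ≈ 19.9

At the interior fixed point, setting dH/dt = 0 with H > 0 fixes P* = (prey growth rate)/(HP coefficient) — independent of the other coefficients.
With the change, P* = 0.347/0.0174 = 19.9; it falls from 43.3.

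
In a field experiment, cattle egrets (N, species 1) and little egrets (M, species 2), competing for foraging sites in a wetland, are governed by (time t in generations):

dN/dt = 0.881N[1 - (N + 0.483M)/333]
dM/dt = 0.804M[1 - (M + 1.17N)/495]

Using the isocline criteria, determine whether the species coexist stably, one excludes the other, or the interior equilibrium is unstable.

stable coexistence

Compare the nullcline intercepts: K1/α12 = 333/0.483 = 689 > K2 = 495; K2/α21 = 495/1.17 = 423 > K1 = 333.
Since both inequalities hold, each species can invade when rare, so the interior equilibrium is stable.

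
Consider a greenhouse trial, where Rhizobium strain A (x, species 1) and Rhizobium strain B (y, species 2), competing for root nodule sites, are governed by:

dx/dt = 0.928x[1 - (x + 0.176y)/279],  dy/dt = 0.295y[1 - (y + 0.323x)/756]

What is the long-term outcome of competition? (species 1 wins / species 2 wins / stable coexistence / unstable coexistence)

stable coexistence

Compare the nullcline intercepts: K1/α12 = 279/0.176 = 1590 > K2 = 756; K2/α21 = 756/0.323 = 2340 > K1 = 279.
Since both inequalities hold, each species can invade when rare, so the interior equilibrium is stable.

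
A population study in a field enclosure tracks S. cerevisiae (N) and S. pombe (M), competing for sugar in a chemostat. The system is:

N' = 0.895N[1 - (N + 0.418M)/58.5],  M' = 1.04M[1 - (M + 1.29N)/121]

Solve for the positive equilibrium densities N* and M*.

N* ≈ 17.2, M* ≈ 98.8

Setting both brackets to zero gives the nullclines N + 0.418M = 58.5 and 1.29N + M = 121.
Substituting M = 121 - 1.29N into the first: N(1 - 0.418·1.29) = 58.5 - 0.418·121.
So N* = 7.92/0.461 = 17.2, and then M* = 121 - 1.29·17.2 = 98.8.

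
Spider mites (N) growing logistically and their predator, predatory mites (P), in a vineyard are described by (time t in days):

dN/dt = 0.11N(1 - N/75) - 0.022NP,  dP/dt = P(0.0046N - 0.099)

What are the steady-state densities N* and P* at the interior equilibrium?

From dP/dt = 0 with P > 0: 0.0046N* = 0.099, so N* = 21.5.
Substitute into dN/dt = 0: 0.11(1 - 21.5/75) = 0.022P*.
The bracket is 0.713, giving P* = 0.0784/0.022 = 3.57.

N* ≈ 21.5, P* ≈ 3.57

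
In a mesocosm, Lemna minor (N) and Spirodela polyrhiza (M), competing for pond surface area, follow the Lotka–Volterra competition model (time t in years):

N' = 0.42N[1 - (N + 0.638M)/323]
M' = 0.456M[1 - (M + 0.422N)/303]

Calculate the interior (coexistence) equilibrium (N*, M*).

N* ≈ 177, M* ≈ 228

Setting both brackets to zero gives the nullclines N + 0.638M = 323 and 0.422N + M = 303.
Substituting M = 303 - 0.422N into the first: N(1 - 0.638·0.422) = 323 - 0.638·303.
So N* = 130/0.731 = 177, and then M* = 303 - 0.422·177 = 228.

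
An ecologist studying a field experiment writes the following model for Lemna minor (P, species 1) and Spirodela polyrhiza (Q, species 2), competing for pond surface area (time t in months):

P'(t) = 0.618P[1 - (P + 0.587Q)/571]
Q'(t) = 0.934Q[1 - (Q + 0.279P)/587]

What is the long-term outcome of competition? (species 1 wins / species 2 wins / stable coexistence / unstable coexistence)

stable coexistence

Compare the nullcline intercepts: K1/α12 = 571/0.587 = 973 > K2 = 587; K2/α21 = 587/0.279 = 2100 > K1 = 571.
Since both inequalities hold, each species can invade when rare, so the interior equilibrium is stable.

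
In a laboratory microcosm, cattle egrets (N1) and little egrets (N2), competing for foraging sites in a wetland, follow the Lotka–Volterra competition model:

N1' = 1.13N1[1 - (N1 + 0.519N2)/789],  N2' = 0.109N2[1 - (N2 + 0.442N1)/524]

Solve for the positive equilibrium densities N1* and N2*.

Setting both brackets to zero gives the nullclines N1 + 0.519N2 = 789 and 0.442N1 + N2 = 524.
Substituting N2 = 524 - 0.442N1 into the first: N1(1 - 0.519·0.442) = 789 - 0.519·524.
So N1* = 517/0.771 = 671, and then N2* = 524 - 0.442·671 = 227.

N1* ≈ 671, N2* ≈ 227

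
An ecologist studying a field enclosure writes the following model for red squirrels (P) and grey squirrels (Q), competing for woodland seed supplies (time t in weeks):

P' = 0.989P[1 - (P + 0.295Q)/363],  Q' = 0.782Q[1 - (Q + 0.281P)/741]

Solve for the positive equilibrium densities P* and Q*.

Setting both brackets to zero gives the nullclines P + 0.295Q = 363 and 0.281P + Q = 741.
Substituting Q = 741 - 0.281P into the first: P(1 - 0.295·0.281) = 363 - 0.295·741.
So P* = 144/0.917 = 157, and then Q* = 741 - 0.281·157 = 697.

P* ≈ 157, Q* ≈ 697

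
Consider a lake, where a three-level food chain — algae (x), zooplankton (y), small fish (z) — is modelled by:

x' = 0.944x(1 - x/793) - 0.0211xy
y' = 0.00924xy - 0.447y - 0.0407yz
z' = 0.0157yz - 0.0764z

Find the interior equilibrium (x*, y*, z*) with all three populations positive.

x* ≈ 707, y* ≈ 4.87, z* ≈ 149

From dz/dt = 0: 0.0157y* = 0.0764, so y* = 4.87.
From dx/dt = 0: 0.944(1 - x*/793) = 0.0211·4.87, giving x* = 793·(1 - 0.109) = 707.
From dy/dt = 0: 0.00924·707 - 0.447 = 0.0407z*, so z* = 6.08/0.0407 = 149.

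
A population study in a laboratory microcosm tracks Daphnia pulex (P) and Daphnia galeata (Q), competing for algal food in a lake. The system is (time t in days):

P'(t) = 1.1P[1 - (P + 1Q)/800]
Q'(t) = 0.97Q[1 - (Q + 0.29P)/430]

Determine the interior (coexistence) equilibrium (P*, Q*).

P* ≈ 521, Q* ≈ 279

Setting both brackets to zero gives the nullclines P + 1Q = 800 and 0.29P + Q = 430.
Substituting Q = 430 - 0.29P into the first: P(1 - 1·0.29) = 800 - 1·430.
So P* = 370/0.71 = 521, and then Q* = 430 - 0.29·521 = 279.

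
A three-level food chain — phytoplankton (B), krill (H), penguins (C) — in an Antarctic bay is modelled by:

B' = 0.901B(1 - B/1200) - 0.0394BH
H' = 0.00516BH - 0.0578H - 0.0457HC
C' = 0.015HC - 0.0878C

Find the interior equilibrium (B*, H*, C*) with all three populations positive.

B* ≈ 893, H* ≈ 5.85, C* ≈ 99.5

From dC/dt = 0: 0.015H* = 0.0878, so H* = 5.85.
From dB/dt = 0: 0.901(1 - B*/1200) = 0.0394·5.85, giving B* = 1200·(1 - 0.256) = 893.
From dH/dt = 0: 0.00516·893 - 0.0578 = 0.0457C*, so C* = 4.55/0.0457 = 99.5.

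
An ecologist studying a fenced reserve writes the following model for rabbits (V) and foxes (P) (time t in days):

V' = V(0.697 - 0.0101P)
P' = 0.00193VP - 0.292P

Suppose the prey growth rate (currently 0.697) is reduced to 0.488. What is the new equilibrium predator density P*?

P* ≈ 48.3

At the interior fixed point, setting dV/dt = 0 with V > 0 fixes P* = (prey growth rate)/(VP coefficient) — independent of the other coefficients.
With the change, P* = 0.488/0.0101 = 48.3; it falls from 69.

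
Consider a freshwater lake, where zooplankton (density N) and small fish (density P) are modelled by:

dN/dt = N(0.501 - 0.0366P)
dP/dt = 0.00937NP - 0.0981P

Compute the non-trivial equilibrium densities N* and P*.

Set dP/dt = 0 with P > 0: 0.00937N - 0.0981 = 0, so N* = 0.0981/0.00937 = 10.5.
Set dN/dt = 0 with N > 0: 0.501 - 0.0366P = 0, so P* = 0.501/0.0366 = 13.7.

N* ≈ 10.5, P* ≈ 13.7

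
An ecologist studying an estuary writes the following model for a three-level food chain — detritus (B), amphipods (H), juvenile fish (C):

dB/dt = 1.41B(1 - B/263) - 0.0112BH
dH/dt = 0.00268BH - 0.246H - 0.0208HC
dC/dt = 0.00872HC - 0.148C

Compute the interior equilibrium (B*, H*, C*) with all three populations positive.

From dC/dt = 0: 0.00872H* = 0.148, so H* = 17.
From dB/dt = 0: 1.41(1 - B*/263) = 0.0112·17, giving B* = 263·(1 - 0.135) = 228.
From dH/dt = 0: 0.00268·228 - 0.246 = 0.0208C*, so C* = 0.364/0.0208 = 17.5.

B* ≈ 228, H* ≈ 17, C* ≈ 17.5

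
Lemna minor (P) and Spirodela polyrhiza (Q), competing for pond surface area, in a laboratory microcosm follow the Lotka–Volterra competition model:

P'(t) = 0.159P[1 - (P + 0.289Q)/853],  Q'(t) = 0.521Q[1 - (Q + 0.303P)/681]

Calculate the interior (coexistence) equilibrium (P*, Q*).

P* ≈ 719, Q* ≈ 463

Setting both brackets to zero gives the nullclines P + 0.289Q = 853 and 0.303P + Q = 681.
Substituting Q = 681 - 0.303P into the first: P(1 - 0.289·0.303) = 853 - 0.289·681.
So P* = 656/0.912 = 719, and then Q* = 681 - 0.303·719 = 463.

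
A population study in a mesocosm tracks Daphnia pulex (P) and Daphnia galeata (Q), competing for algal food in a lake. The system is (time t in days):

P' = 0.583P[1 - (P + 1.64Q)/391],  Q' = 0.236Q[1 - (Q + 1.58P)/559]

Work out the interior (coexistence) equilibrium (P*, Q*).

Setting both brackets to zero gives the nullclines P + 1.64Q = 391 and 1.58P + Q = 559.
Substituting Q = 559 - 1.58P into the first: P(1 - 1.64·1.58) = 391 - 1.64·559.
So P* = -526/-1.59 = 330, and then Q* = 559 - 1.58·330 = 36.9.

P* ≈ 330, Q* ≈ 36.9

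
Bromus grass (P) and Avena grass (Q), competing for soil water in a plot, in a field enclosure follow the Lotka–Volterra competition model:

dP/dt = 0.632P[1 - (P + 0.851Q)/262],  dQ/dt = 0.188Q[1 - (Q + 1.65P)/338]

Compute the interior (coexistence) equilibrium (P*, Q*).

Setting both brackets to zero gives the nullclines P + 0.851Q = 262 and 1.65P + Q = 338.
Substituting Q = 338 - 1.65P into the first: P(1 - 0.851·1.65) = 262 - 0.851·338.
So P* = -25.6/-0.404 = 63.4, and then Q* = 338 - 1.65·63.4 = 233.

P* ≈ 63.4, Q* ≈ 233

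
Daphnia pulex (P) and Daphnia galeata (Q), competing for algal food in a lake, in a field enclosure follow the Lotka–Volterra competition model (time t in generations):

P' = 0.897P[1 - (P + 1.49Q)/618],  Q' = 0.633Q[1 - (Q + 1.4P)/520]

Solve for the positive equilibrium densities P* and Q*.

P* ≈ 144, Q* ≈ 318

Setting both brackets to zero gives the nullclines P + 1.49Q = 618 and 1.4P + Q = 520.
Substituting Q = 520 - 1.4P into the first: P(1 - 1.49·1.4) = 618 - 1.49·520.
So P* = -157/-1.09 = 144, and then Q* = 520 - 1.4·144 = 318.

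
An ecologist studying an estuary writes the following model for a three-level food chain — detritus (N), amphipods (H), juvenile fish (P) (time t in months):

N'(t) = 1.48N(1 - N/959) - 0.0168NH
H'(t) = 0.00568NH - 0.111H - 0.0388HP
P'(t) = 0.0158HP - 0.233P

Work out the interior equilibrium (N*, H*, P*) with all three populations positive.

N* ≈ 798, H* ≈ 14.7, P* ≈ 114

From dP/dt = 0: 0.0158H* = 0.233, so H* = 14.7.
From dN/dt = 0: 1.48(1 - N*/959) = 0.0168·14.7, giving N* = 959·(1 - 0.167) = 798.
From dH/dt = 0: 0.00568·798 - 0.111 = 0.0388P*, so P* = 4.42/0.0388 = 114.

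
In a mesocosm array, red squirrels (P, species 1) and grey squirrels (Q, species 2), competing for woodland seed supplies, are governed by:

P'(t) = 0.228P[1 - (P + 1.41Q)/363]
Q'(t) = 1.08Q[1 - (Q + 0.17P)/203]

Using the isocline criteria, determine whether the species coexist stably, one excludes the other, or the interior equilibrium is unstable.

Compare the nullcline intercepts: K1/α12 = 363/1.41 = 257 > K2 = 203; K2/α21 = 203/0.17 = 1190 > K1 = 363.
Since both inequalities hold, each species can invade when rare, so the interior equilibrium is stable.

stable coexistence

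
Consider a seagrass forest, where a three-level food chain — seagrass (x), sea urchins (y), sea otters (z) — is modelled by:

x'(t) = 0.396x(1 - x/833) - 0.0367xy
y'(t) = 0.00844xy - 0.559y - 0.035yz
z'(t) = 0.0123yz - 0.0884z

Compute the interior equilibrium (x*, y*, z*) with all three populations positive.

x* ≈ 278, y* ≈ 7.19, z* ≈ 51.1

From dz/dt = 0: 0.0123y* = 0.0884, so y* = 7.19.
From dx/dt = 0: 0.396(1 - x*/833) = 0.0367·7.19, giving x* = 833·(1 - 0.666) = 278.
From dy/dt = 0: 0.00844·278 - 0.559 = 0.035z*, so z* = 1.79/0.035 = 51.1.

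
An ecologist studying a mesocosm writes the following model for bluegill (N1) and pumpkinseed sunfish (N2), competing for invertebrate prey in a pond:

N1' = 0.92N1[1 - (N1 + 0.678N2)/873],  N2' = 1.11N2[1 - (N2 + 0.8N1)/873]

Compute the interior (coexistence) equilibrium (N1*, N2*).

Setting both brackets to zero gives the nullclines N1 + 0.678N2 = 873 and 0.8N1 + N2 = 873.
Substituting N2 = 873 - 0.8N1 into the first: N1(1 - 0.678·0.8) = 873 - 0.678·873.
So N1* = 281/0.458 = 614, and then N2* = 873 - 0.8·614 = 382.

N1* ≈ 614, N2* ≈ 382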